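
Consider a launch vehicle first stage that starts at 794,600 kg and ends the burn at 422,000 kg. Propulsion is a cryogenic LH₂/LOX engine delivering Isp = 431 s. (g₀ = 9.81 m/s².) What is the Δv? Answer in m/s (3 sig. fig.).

Δv ≈ 2680 m/s

v_e = Isp · g₀ = 431 × 9.81 = 4228.1 m/s.
Δv = v_e · ln(m₀/m_f) = 4228.1 × ln(1.883) = 4228.1 × 0.6328 ≈ 2675.7 m/s.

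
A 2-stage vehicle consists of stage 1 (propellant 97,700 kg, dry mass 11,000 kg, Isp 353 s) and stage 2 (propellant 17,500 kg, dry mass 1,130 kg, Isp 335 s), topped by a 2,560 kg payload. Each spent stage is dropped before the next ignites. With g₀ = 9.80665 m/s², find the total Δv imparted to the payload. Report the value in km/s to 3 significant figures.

Ignition mass of stage 1 = 97,700+11,000 + 17,500+1,130 + 2,560 = 129,890 kg.
Stage 1: m₀ = 129,890 kg, m_f = 129,890 − 97,700 = 32,190 kg; Δv = 353×9.80665×ln(4.035) = 3461.7×1.3950 ≈ 4829 m/s.
Stage 2: m₀ = 21,190 kg, m_f = 21,190 − 17,500 = 3,690 kg; Δv = 335×9.80665×ln(5.743) = 3285.2×1.7479 ≈ 5742 m/s.
Total Δv = 4829 + 5742 = 10571 m/s.

Δv ≈ 10.6 km/s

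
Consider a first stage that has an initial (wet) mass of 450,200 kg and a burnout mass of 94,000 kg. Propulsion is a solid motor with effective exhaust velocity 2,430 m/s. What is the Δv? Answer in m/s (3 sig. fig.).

Δv ≈ 3810 m/s

Rocket equation: Δv = v_e · ln(m₀/m_f) = 2430.0 × ln(4.789) = 2430.0 × 1.5664 ≈ 3806.3 m/s.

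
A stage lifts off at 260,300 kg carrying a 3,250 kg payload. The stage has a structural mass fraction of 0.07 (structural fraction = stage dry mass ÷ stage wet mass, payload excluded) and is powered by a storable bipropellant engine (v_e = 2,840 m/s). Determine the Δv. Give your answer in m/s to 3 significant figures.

Δv ≈ 7120 m/s

Stage wet mass = m₀ − payload = 260,300 − 3,250 = 257,050 kg.
Stage dry mass = ε × stage wet mass = 0.07 × 257,050 = 17,993.5 kg.
Burnout mass m_f = stage dry + payload = 17,993.5 + 3,250 = 21,243.5 kg.
From the ideal rocket equation, Δv = v_e · ln(260,300/21,243.5) = 2840.0 × ln(12.25) = 2840.0 × 2.5058 ≈ 7116 m/s.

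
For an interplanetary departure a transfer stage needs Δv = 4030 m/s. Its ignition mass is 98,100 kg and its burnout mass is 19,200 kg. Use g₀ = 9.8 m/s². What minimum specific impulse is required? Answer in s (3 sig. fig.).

ln(m₀/m_f) = ln(98100/19200) = ln(5.109) = 1.6311.
By the Tsiolkovsky rocket equation, v_e = Δv / ln(m₀/m_f) = 4030 / 1.6311 = 2470.8 m/s.
Isp = v_e / g₀ = 2470.8 / 9.8 = 252.1 s.

Isp ≈ 252 s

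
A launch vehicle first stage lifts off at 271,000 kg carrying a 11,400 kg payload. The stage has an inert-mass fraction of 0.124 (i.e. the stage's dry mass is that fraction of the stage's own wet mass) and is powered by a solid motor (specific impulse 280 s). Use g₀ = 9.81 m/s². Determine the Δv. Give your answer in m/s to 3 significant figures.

Stage wet mass = m₀ − payload = 271,000 − 11,400 = 259,600 kg.
Stage dry mass = ε × stage wet mass = 0.124 × 259,600 = 32,190.4 kg.
Burnout mass m_f = stage dry + payload = 32,190.4 + 11,400 = 43,590.4 kg.
v_e = Isp · g₀ = 280 × 9.81 = 2746.8 m/s.
Δv = v_e · ln(271,000/43,590.4) = 2746.8 × ln(6.217) = 2746.8 × 1.8273 ≈ 5019 m/s.

Δv ≈ 5020 m/s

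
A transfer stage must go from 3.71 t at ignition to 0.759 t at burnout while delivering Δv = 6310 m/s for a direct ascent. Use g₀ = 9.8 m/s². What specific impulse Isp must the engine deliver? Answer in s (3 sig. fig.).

Isp ≈ 406 s

ln(m₀/m_f) = ln(3710/759) = ln(4.888) = 1.5868.
From the ideal rocket equation, v_e = Δv / ln(m₀/m_f) = 6310 / 1.5868 = 3976.6 m/s.
Isp = v_e / g₀ = 3976.6 / 9.8 = 405.8 s.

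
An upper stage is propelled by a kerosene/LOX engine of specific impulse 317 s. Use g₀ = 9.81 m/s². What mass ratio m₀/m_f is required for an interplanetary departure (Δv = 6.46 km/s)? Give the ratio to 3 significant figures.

v_e = Isp · g₀ = 317 × 9.81 = 3109.8 m/s.
Using Δv = v_e ln(m₀/m_f): m₀/m_f = exp(Δv / v_e) = exp(6460 / 3109.8) = exp(2.0773) = 7.9831.

mass ratio ≈ 7.98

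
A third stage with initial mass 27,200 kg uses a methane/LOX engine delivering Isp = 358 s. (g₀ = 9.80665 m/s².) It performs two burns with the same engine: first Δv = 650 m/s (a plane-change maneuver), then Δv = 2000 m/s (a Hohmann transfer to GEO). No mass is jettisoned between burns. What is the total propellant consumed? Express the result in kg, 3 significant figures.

v_e = Isp · g₀ = 358 × 9.80665 = 3510.8 m/s.
After the first burn: m = 27200 × exp(−650/3510.8) = 27200 × 0.83098 = 22,602.7 kg.
After the second burn: m = 22,602.7 × exp(−2000/3510.8) = 22,602.7 × 0.56571 = 12,786.6 kg.
Total propellant = m₀ − m_final = 27200 − 12,786.6 = 14,413.4 kg.

total propellant consumed ≈ 14400 kg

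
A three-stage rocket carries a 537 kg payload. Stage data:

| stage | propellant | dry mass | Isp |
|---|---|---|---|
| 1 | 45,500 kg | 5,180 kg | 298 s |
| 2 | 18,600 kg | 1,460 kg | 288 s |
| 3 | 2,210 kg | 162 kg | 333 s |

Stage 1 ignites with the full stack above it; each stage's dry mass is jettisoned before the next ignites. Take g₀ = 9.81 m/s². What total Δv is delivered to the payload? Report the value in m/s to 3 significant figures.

Ignition mass of stage 1 = 45,500+5,180 + 18,600+1,460 + 2,210+162 + 537 = 73,649 kg.
Stage 1: m₀ = 73,649 kg, m_f = 73,649 − 45,500 = 28,149 kg; Δv = 298×9.81×ln(2.616) = 2923.4×0.9618 ≈ 2812 m/s.
Stage 2: m₀ = 22,969 kg, m_f = 22,969 − 18,600 = 4,369 kg; Δv = 288×9.81×ln(5.257) = 2825.3×1.6596 ≈ 4689 m/s.
Stage 3: m₀ = 2,909 kg, m_f = 2,909 − 2,210 = 699 kg; Δv = 333×9.81×ln(4.162) = 3266.7×1.4259 ≈ 4658 m/s.
Total Δv = 2812 + 4689 + 4658 = 12159 m/s.

Δv ≈ 12200 m/s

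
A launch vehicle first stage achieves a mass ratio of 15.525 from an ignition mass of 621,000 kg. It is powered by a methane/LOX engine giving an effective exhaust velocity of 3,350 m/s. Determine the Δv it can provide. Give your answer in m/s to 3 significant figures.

Δv = v_e · ln(15.525) = 3350.0 × 2.7425 ≈ 9187.2 m/s.

Δv ≈ 9190 m/s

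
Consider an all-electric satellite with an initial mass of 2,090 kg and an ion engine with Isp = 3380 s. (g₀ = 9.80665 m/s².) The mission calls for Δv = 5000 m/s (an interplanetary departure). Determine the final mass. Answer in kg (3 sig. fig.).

final mass ≈ 1800 kg

v_e = Isp · g₀ = 3380 × 9.80665 = 33146.5 m/s.
Using Δv = v_e ln(m₀/m_f): m₀/m_f = exp(Δv / v_e) = exp(5000 / 33146.5) = exp(0.1508) = 1.1628.
m_f = m₀ / 1.1628 = 2,090 / 1.1628 = 1,797.39 kg.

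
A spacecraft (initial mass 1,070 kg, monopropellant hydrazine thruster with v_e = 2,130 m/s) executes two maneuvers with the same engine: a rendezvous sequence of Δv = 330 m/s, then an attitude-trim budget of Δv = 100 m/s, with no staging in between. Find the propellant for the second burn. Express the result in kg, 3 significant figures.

propellant for the second burn ≈ 42.0 kg

After the first burn: m = 1070 × exp(−330/2130.0) = 1070 × 0.85648 = 916.434 kg.
After the second burn: m = 916.434 × exp(−100/2130.0) = 916.434 × 0.95414 = 874.406 kg.
Second-burn propellant = 916.434 − 874.406 = 42.028 kg.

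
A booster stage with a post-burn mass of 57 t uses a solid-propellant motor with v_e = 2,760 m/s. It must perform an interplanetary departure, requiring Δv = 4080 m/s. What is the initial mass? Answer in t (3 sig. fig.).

From the ideal rocket equation, m₀/m_f = exp(Δv / v_e) = exp(4080 / 2760.0) = exp(1.4783) = 4.3853.
m₀ = m_f × 4.3853 = 57 × 4.3853 = 249.962 t.

initial mass ≈ 250 t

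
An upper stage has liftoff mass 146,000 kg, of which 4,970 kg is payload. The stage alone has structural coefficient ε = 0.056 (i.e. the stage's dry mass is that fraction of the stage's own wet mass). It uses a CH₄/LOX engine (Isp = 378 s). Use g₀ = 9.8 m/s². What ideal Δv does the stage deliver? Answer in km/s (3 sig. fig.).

Stage wet mass = m₀ − payload = 146,000 − 4,970 = 141,030 kg.
Stage dry mass = ε × stage wet mass = 0.056 × 141,030 = 7,897.68 kg.
Burnout mass m_f = stage dry + payload = 7,897.68 + 4,970 = 12,867.68 kg.
v_e = Isp · g₀ = 378 × 9.8 = 3704.4 m/s.
Rocket equation: Δv = v_e · ln(146,000/12,867.68) = 3704.4 × ln(11.35) = 3704.4 × 2.4289 ≈ 8998 m/s.

Δv ≈ 9.00 km/s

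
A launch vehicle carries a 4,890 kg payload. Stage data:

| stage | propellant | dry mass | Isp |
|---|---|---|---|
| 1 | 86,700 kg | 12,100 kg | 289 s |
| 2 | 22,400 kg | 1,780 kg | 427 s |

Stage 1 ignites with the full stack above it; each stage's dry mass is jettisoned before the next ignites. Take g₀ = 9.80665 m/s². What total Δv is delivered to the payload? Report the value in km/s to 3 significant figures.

Δv ≈ 9.38 km/s

Ignition mass of stage 1 = 86,700+12,100 + 22,400+1,780 + 4,890 = 127,870 kg.
Stage 1: m₀ = 127,870 kg, m_f = 127,870 − 86,700 = 41,170 kg; Δv = 289×9.80665×ln(3.106) = 2834.1×1.1333 ≈ 3212 m/s.
Stage 2: m₀ = 29,070 kg, m_f = 29,070 − 22,400 = 6,670 kg; Δv = 427×9.80665×ln(4.358) = 4187.4×1.4721 ≈ 6164 m/s.
Total Δv = 3212 + 6164 = 9376 m/s.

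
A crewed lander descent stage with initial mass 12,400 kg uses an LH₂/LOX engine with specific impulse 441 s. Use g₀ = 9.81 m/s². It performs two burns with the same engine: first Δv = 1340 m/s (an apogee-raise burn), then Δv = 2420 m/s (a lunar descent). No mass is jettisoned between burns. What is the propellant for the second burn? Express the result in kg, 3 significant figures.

propellant for the second burn ≈ 3900 kg

v_e = Isp · g₀ = 441 × 9.81 = 4326.2 m/s.
After the first burn: m = 12400 × exp(−1340/4326.2) = 12400 × 0.73364 = 9,097.14 kg.
After the second burn: m = 9,097.14 × exp(−2420/4326.2) = 9,097.14 × 0.57156 = 5,199.56 kg.
Second-burn propellant = 9,097.14 − 5,199.56 = 3,897.58 kg.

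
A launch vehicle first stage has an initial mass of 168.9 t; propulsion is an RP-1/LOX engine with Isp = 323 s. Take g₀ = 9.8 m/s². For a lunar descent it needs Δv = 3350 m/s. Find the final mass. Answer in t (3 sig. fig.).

final mass ≈ 58.6 t

v_e = Isp · g₀ = 323 × 9.8 = 3165.4 m/s.
m₀/m_f = exp(Δv / v_e) = exp(3350 / 3165.4) = exp(1.0583) = 2.8815.
m_f = m₀ / 2.8815 = 168.9 / 2.8815 = 58.6153 t.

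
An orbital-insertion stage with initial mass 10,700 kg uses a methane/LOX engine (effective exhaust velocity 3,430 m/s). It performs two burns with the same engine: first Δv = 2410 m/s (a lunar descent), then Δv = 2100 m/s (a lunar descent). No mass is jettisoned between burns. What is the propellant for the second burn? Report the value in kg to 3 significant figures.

After the first burn: m = 10700 × exp(−2410/3430.0) = 10700 × 0.49528 = 5,299.5 kg.
After the second burn: m = 5,299.5 × exp(−2100/3430.0) = 5,299.5 × 0.54213 = 2,873.02 kg.
Second-burn propellant = 5,299.5 − 2,873.02 = 2,426.48 kg.

propellant for the second burn ≈ 2430 kg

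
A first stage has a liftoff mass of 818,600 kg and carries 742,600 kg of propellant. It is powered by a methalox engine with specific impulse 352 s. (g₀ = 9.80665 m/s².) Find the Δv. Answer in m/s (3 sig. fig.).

Δv ≈ 8200 m/s

v_e = Isp · g₀ = 352 × 9.80665 = 3451.9 m/s.
m_f = m₀ − m_prop = 818,600 − 742,600 = 76,000 kg.
Δv = v_e · ln(m₀/m_f) = 3451.9 × ln(10.77) = 3451.9 × 2.3769 ≈ 8204.8 m/s.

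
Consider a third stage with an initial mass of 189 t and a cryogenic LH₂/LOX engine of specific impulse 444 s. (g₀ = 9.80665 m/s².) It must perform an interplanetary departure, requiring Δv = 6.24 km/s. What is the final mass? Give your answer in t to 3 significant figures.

v_e = Isp · g₀ = 444 × 9.80665 = 4354.2 m/s.
By the Tsiolkovsky rocket equation, m₀/m_f = exp(Δv / v_e) = exp(6240 / 4354.2) = exp(1.4331) = 4.1917.
m_f = m₀ / 4.1917 = 189 / 4.1917 = 45.0891 t.

final mass ≈ 45.1 t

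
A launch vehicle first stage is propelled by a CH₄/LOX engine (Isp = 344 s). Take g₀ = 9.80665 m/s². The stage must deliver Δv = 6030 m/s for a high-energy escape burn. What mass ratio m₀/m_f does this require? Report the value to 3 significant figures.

v_e = Isp · g₀ = 344 × 9.80665 = 3373.5 m/s.
Rocket equation: m₀/m_f = exp(Δv / v_e) = exp(6030 / 3373.5) = exp(1.7875) = 5.9743.

mass ratio ≈ 5.97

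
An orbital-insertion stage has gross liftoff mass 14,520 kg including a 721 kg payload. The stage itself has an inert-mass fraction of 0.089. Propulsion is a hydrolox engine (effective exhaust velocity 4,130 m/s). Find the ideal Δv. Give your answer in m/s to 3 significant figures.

Δv ≈ 8290 m/s

Stage wet mass = m₀ − payload = 14,520 − 721 = 13,799 kg.
Stage dry mass = ε × stage wet mass = 0.089 × 13,799 = 1,228.11 kg.
Burnout mass m_f = stage dry + payload = 1,228.11 + 721 = 1,949.11 kg.
Rocket equation: Δv = v_e · ln(14,520/1,949.11) = 4130.0 × ln(7.45) = 4130.0 × 2.0082 ≈ 8294 m/s.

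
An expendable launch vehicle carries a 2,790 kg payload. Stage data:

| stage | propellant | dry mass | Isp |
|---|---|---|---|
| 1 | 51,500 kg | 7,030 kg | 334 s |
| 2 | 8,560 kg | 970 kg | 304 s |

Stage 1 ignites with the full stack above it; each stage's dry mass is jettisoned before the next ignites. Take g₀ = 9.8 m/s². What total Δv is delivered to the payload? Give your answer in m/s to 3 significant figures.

Ignition mass of stage 1 = 51,500+7,030 + 8,560+970 + 2,790 = 70,850 kg.
Stage 1: m₀ = 70,850 kg, m_f = 70,850 − 51,500 = 19,350 kg; Δv = 334×9.8×ln(3.661) = 3273.2×1.2979 ≈ 4248 m/s.
Stage 2: m₀ = 12,320 kg, m_f = 12,320 − 8,560 = 3,760 kg; Δv = 304×9.8×ln(3.277) = 2979.2×1.1868 ≈ 3536 m/s.
Total Δv = 4248 + 3536 = 7784 m/s.

Δv ≈ 7780 m/s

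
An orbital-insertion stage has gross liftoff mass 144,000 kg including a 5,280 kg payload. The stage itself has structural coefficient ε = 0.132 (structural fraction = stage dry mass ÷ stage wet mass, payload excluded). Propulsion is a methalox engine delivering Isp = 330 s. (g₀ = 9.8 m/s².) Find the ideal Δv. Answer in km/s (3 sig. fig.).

Stage wet mass = m₀ − payload = 144,000 − 5,280 = 138,720 kg.
Stage dry mass = ε × stage wet mass = 0.132 × 138,720 = 18,311 kg.
Burnout mass m_f = stage dry + payload = 18,311 + 5,280 = 23,591 kg.
v_e = Isp · g₀ = 330 × 9.8 = 3234.0 m/s.
From the ideal rocket equation, Δv = v_e · ln(144,000/23,591) = 3234.0 × ln(6.104) = 3234.0 × 1.8089 ≈ 5850 m/s.

Δv ≈ 5.85 km/s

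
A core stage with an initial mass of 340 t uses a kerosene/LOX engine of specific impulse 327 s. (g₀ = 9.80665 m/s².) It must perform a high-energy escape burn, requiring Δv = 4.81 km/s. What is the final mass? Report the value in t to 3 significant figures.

v_e = Isp · g₀ = 327 × 9.80665 = 3206.8 m/s.
Using Δv = v_e ln(m₀/m_f): m₀/m_f = exp(Δv / v_e) = exp(4810 / 3206.8) = exp(1.4999) = 4.4815.
m_f = m₀ / 4.4815 = 340 / 4.4815 = 75.8675 t.

final mass ≈ 75.9 t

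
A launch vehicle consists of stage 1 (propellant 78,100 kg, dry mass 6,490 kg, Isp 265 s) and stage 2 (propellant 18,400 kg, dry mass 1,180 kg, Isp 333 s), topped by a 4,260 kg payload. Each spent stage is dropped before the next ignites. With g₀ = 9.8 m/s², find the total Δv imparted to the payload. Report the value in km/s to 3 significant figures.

Ignition mass of stage 1 = 78,100+6,490 + 18,400+1,180 + 4,260 = 108,430 kg.
Stage 1: m₀ = 108,430 kg, m_f = 108,430 − 78,100 = 30,330 kg; Δv = 265×9.8×ln(3.575) = 2597.0×1.2740 ≈ 3308 m/s.
Stage 2: m₀ = 23,840 kg, m_f = 23,840 − 18,400 = 5,440 kg; Δv = 333×9.8×ln(4.382) = 3263.4×1.4776 ≈ 4822 m/s.
Total Δv = 3308 + 4822 = 8130 m/s.

Δv ≈ 8.13 km/s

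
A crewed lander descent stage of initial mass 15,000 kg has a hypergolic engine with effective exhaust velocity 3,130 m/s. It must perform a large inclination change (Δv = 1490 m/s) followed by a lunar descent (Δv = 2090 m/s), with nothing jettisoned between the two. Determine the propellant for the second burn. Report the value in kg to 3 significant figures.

After the first burn: m = 15000 × exp(−1490/3130.0) = 15000 × 0.62124 = 9,318.6 kg.
After the second burn: m = 9,318.6 × exp(−2090/3130.0) = 9,318.6 × 0.51287 = 4,779.23 kg.
Second-burn propellant = 9,318.6 − 4,779.23 = 4,539.37 kg.

propellant for the second burn ≈ 4540 kg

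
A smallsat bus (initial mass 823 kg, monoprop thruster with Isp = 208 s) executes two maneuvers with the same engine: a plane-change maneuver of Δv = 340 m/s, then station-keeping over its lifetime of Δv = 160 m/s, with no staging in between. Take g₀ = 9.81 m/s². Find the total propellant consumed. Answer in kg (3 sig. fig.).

total propellant consumed ≈ 179 kg

v_e = Isp · g₀ = 208 × 9.81 = 2040.5 m/s.
After the first burn: m = 823 × exp(−340/2040.5) = 823 × 0.84651 = 696.678 kg.
After the second burn: m = 696.678 × exp(−160/2040.5) = 696.678 × 0.92458 = 644.135 kg.
Total propellant = m₀ − m_final = 823 − 644.135 = 178.865 kg.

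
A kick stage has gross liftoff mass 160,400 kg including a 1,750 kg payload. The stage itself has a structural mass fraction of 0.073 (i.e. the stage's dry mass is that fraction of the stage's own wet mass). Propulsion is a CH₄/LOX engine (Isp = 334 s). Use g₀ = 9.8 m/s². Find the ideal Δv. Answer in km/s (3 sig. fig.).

Δv ≈ 8.14 km/s

Stage wet mass = m₀ − payload = 160,400 − 1,750 = 158,650 kg.
Stage dry mass = ε × stage wet mass = 0.073 × 158,650 = 11,581.5 kg.
Burnout mass m_f = stage dry + payload = 11,581.5 + 1,750 = 13,331.5 kg.
v_e = Isp · g₀ = 334 × 9.8 = 3273.2 m/s.
Δv = v_e · ln(160,400/13,331.5) = 3273.2 × ln(12.03) = 3273.2 × 2.4875 ≈ 8142 m/s.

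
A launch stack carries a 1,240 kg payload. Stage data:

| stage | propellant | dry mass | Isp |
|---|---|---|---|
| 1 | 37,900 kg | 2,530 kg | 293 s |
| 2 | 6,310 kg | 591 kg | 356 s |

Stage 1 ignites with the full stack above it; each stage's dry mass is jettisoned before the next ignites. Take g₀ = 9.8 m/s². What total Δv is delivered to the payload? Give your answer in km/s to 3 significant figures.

Δv ≈ 9.56 km/s

Ignition mass of stage 1 = 37,900+2,530 + 6,310+591 + 1,240 = 48,571 kg.
Stage 1: m₀ = 48,571 kg, m_f = 48,571 − 37,900 = 10,671 kg; Δv = 293×9.8×ln(4.552) = 2871.4×1.5155 ≈ 4352 m/s.
Stage 2: m₀ = 8,141 kg, m_f = 8,141 − 6,310 = 1,831 kg; Δv = 356×9.8×ln(4.446) = 3488.8×1.4921 ≈ 5205 m/s.
Total Δv = 4352 + 5205 = 9557 m/s.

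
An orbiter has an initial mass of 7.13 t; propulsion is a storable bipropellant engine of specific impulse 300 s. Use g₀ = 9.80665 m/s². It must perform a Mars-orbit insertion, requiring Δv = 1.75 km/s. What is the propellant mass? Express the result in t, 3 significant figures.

v_e = Isp · g₀ = 300 × 9.80665 = 2942.0 m/s.
m₀/m_f = exp(Δv / v_e) = exp(1750 / 2942.0) = exp(0.5948) = 1.8127.
m_f = 7.13 / 1.8127 = 3.93336 t, so propellant = m₀ − m_f = 7.13 − 3.93336 = 3.19664 t.

propellant mass ≈ 3.20 t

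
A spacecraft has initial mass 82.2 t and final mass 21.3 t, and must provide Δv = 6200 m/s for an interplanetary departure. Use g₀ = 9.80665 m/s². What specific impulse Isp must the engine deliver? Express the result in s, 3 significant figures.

Isp ≈ 468 s

ln(m₀/m_f) = ln(82200/21300) = ln(3.859) = 1.3504.
v_e = Δv / ln(m₀/m_f) = 6200 / 1.3504 = 4591.1 m/s.
Isp = v_e / g₀ = 4591.1 / 9.80665 = 468.2 s.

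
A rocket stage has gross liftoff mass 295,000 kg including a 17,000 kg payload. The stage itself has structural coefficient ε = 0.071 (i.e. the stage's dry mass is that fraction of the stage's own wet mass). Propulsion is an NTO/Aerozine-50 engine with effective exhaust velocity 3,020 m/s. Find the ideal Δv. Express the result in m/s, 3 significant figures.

Δv ≈ 6290 m/s

Stage wet mass = m₀ − payload = 295,000 − 17,000 = 278,000 kg.
Stage dry mass = ε × stage wet mass = 0.071 × 278,000 = 19,738 kg.
Burnout mass m_f = stage dry + payload = 19,738 + 17,000 = 36,738 kg.
Rocket equation: Δv = v_e · ln(295,000/36,738) = 3020.0 × ln(8.03) = 3020.0 × 2.0832 ≈ 6291 m/s.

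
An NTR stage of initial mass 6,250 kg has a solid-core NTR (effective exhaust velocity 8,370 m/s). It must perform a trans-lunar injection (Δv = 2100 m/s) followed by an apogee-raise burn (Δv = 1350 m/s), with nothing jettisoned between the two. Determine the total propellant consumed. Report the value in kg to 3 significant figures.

total propellant consumed ≈ 2110 kg

After the first burn: m = 6250 × exp(−2100/8370.0) = 6250 × 0.77810 = 4,863.13 kg.
After the second burn: m = 4,863.13 × exp(−1350/8370.0) = 4,863.13 × 0.85104 = 4,138.72 kg.
Total propellant = m₀ − m_final = 6250 − 4,138.72 = 2,111.28 kg.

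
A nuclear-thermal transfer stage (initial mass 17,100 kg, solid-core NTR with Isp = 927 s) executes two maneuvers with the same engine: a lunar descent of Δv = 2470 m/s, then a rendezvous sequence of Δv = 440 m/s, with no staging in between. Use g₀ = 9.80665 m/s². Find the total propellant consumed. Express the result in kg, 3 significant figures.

total propellant consumed ≈ 4680 kg

v_e = Isp · g₀ = 927 × 9.80665 = 9090.8 m/s.
After the first burn: m = 17100 × exp(−2470/9090.8) = 17100 × 0.76208 = 13,031.6 kg.
After the second burn: m = 13,031.6 × exp(−440/9090.8) = 13,031.6 × 0.95275 = 12,415.9 kg.
Total propellant = m₀ − m_final = 17100 − 12,415.9 = 4,684.1 kg.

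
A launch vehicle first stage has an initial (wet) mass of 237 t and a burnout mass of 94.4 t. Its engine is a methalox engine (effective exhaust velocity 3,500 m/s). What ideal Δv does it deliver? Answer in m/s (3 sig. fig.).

Δv ≈ 3220 m/s

Using Δv = v_e ln(m₀/m_f): Δv = v_e · ln(m₀/m_f) = 3500.0 × ln(2.511) = 3500.0 × 0.9205 ≈ 3221.8 m/s.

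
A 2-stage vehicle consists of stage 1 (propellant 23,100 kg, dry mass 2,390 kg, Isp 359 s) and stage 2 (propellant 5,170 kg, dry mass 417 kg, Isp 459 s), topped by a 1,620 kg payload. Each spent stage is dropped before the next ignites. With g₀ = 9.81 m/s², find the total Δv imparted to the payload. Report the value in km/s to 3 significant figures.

Δv ≈ 10.0 km/s

Ignition mass of stage 1 = 23,100+2,390 + 5,170+417 + 1,620 = 32,697 kg.
Stage 1: m₀ = 32,697 kg, m_f = 32,697 − 23,100 = 9,597 kg; Δv = 359×9.81×ln(3.407) = 3521.8×1.2258 ≈ 4317 m/s.
Stage 2: m₀ = 7,207 kg, m_f = 7,207 − 5,170 = 2,037 kg; Δv = 459×9.81×ln(3.538) = 4502.8×1.2636 ≈ 5690 m/s.
Total Δv = 4317 + 5690 = 10007 m/s.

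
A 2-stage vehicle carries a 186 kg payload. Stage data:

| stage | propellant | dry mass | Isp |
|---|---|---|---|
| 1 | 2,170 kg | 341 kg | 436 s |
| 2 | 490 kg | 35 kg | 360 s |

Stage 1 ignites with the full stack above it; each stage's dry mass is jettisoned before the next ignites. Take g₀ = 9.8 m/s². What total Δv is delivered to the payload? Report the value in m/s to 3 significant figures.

Δv ≈ 8910 m/s

Ignition mass of stage 1 = 2,170+341 + 490+35 + 186 = 3,222 kg.
Stage 1: m₀ = 3,222 kg, m_f = 3,222 − 2,170 = 1,052 kg; Δv = 436×9.8×ln(3.063) = 4272.8×1.1193 ≈ 4783 m/s.
Stage 2: m₀ = 711 kg, m_f = 711 − 490 = 221 kg; Δv = 360×9.8×ln(3.217) = 3528.0×1.1685 ≈ 4123 m/s.
Total Δv = 4783 + 4123 = 8906 m/s.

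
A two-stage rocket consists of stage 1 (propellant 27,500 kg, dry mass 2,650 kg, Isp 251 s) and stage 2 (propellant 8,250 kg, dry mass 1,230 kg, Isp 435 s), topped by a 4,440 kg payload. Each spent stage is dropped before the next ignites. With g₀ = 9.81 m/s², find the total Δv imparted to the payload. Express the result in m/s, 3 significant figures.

Δv ≈ 6240 m/s

Ignition mass of stage 1 = 27,500+2,650 + 8,250+1,230 + 4,440 = 44,070 kg.
Stage 1: m₀ = 44,070 kg, m_f = 44,070 − 27,500 = 16,570 kg; Δv = 251×9.81×ln(2.66) = 2462.3×0.9782 ≈ 2409 m/s.
Stage 2: m₀ = 13,920 kg, m_f = 13,920 − 8,250 = 5,670 kg; Δv = 435×9.81×ln(2.455) = 4267.4×0.8981 ≈ 3833 m/s.
Total Δv = 2409 + 3833 = 6242 m/s.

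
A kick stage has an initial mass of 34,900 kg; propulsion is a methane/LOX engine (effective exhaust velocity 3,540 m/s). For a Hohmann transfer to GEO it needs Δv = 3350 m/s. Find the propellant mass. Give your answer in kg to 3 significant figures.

Rocket equation: m₀/m_f = exp(Δv / v_e) = exp(3350 / 3540.0) = exp(0.9463) = 2.5762.
m_f = 34,900 / 2.5762 = 13,547.1 kg, so propellant = m₀ − m_f = 34,900 − 13,547.1 = 21,352.9 kg.

propellant mass ≈ 21400 kg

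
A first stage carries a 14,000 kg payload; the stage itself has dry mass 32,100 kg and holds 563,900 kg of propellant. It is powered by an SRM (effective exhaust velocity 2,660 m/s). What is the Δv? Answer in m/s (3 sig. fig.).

m₀ = payload + dry + propellant = 14,000 + 32,100 + 563,900 = 610,000 kg.
m_f = payload + dry = 14,000 + 32,100 = 46,100 kg.
Δv = v_e · ln(m₀/m_f) = 2660.0 × ln(13.23) = 2660.0 × 2.5826 ≈ 6869.8 m/s.

Δv ≈ 6870 m/s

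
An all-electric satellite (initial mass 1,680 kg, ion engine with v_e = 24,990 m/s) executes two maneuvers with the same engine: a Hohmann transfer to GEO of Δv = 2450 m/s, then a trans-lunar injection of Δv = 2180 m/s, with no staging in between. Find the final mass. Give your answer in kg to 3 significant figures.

After the first burn: m = 1680 × exp(−2450/24990.0) = 1680 × 0.90661 = 1,523.1 kg.
After the second burn: m = 1,523.1 × exp(−2180/24990.0) = 1,523.1 × 0.91646 = 1,395.86 kg.

final mass ≈ 1400 kg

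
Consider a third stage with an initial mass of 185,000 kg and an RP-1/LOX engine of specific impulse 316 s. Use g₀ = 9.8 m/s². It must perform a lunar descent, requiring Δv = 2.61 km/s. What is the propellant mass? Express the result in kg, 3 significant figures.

propellant mass ≈ 105000 kg

v_e = Isp · g₀ = 316 × 9.8 = 3096.8 m/s.
Rocket equation: m₀/m_f = exp(Δv / v_e) = exp(2610 / 3096.8) = exp(0.8428) = 2.3229.
m_f = 185,000 / 2.3229 = 79,641.8 kg, so propellant = m₀ − m_f = 185,000 − 79,641.8 = 105,358.2 kg.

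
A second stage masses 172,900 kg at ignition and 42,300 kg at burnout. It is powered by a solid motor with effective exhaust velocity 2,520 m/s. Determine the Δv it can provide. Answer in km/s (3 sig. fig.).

Rocket equation: Δv = v_e · ln(m₀/m_f) = 2520.0 × ln(4.087) = 2520.0 × 1.4079 ≈ 3548.0 m/s.

Δv ≈ 3.55 km/s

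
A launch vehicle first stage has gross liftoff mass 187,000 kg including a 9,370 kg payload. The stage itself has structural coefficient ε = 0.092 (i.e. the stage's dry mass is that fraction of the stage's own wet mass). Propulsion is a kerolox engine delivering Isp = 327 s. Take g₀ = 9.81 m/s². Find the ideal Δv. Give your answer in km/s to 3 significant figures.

Stage wet mass = m₀ − payload = 187,000 − 9,370 = 177,630 kg.
Stage dry mass = ε × stage wet mass = 0.092 × 177,630 = 16,342 kg.
Burnout mass m_f = stage dry + payload = 16,342 + 9,370 = 25,712 kg.
v_e = Isp · g₀ = 327 × 9.81 = 3207.9 m/s.
Δv = v_e · ln(187,000/25,712) = 3207.9 × ln(7.273) = 3207.9 × 1.9842 ≈ 6365 m/s.

Δv ≈ 6.36 km/s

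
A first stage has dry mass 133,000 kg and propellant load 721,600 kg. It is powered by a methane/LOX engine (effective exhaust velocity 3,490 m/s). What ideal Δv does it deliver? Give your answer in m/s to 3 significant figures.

Δv ≈ 6490 m/s

m₀ = m_dry + m_prop = 133,000 + 721,600 = 854,600 kg.
Δv = v_e · ln(m₀/m_f) = 3490.0 × ln(6.426) = 3490.0 × 1.8603 ≈ 6492.4 m/s.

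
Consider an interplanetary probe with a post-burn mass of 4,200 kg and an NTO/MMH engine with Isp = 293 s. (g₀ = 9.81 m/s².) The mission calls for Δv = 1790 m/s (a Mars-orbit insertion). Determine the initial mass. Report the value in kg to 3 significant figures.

initial mass ≈ 7830 kg

v_e = Isp · g₀ = 293 × 9.81 = 2874.3 m/s.
Rocket equation: m₀/m_f = exp(Δv / v_e) = exp(1790 / 2874.3) = exp(0.6228) = 1.8641.
m₀ = m_f × 1.8641 = 4,200 × 1.8641 = 7,829.22 kg.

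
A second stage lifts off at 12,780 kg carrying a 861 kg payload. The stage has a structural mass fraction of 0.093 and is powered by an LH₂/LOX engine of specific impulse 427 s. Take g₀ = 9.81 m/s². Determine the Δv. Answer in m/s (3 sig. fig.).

Δv ≈ 7830 m/s

Stage wet mass = m₀ − payload = 12,780 − 861 = 11,919 kg.
Stage dry mass = ε × stage wet mass = 0.093 × 11,919 = 1,108.47 kg.
Burnout mass m_f = stage dry + payload = 1,108.47 + 861 = 1,969.47 kg.
v_e = Isp · g₀ = 427 × 9.81 = 4188.9 m/s.
By the Tsiolkovsky rocket equation, Δv = v_e · ln(12,780/1,969.47) = 4188.9 × ln(6.489) = 4188.9 × 1.8701 ≈ 7834 m/s.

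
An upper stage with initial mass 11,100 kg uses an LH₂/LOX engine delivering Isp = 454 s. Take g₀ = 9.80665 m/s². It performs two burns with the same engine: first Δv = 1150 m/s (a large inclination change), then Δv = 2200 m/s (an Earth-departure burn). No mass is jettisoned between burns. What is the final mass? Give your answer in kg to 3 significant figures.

v_e = Isp · g₀ = 454 × 9.80665 = 4452.2 m/s.
After the first burn: m = 11100 × exp(−1150/4452.2) = 11100 × 0.77236 = 8,573.2 kg.
After the second burn: m = 8,573.2 × exp(−2200/4452.2) = 8,573.2 × 0.61010 = 5,230.51 kg.

final mass ≈ 5230 kg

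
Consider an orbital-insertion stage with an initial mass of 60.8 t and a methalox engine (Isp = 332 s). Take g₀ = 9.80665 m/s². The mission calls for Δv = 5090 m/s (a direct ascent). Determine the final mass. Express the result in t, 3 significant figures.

final mass ≈ 12.7 t

v_e = Isp · g₀ = 332 × 9.80665 = 3255.8 m/s.
By the Tsiolkovsky rocket equation, m₀/m_f = exp(Δv / v_e) = exp(5090 / 3255.8) = exp(1.5634) = 4.7748.
m_f = m₀ / 4.7748 = 60.8 / 4.7748 = 12.7335 t.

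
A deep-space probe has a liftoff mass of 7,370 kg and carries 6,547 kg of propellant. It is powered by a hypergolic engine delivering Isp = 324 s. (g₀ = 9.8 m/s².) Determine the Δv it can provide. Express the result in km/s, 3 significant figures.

Δv ≈ 6.96 km/s

v_e = Isp · g₀ = 324 × 9.8 = 3175.2 m/s.
m_f = m₀ − m_prop = 7,370 − 6,547 = 823 kg.
Δv = v_e · ln(m₀/m_f) = 3175.2 × ln(8.955) = 3175.2 × 2.1922 ≈ 6960.7 m/s.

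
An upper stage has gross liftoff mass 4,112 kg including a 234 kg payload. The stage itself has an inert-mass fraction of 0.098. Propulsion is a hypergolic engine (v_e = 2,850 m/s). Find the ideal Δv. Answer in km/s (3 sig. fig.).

Δv ≈ 5.42 km/s

Stage wet mass = m₀ − payload = 4,112 − 234 = 3,878 kg.
Stage dry mass = ε × stage wet mass = 0.098 × 3,878 = 380.044 kg.
Burnout mass m_f = stage dry + payload = 380.044 + 234 = 614.044 kg.
Δv = v_e · ln(4,112/614.044) = 2850.0 × ln(6.697) = 2850.0 × 1.9016 ≈ 5420 m/s.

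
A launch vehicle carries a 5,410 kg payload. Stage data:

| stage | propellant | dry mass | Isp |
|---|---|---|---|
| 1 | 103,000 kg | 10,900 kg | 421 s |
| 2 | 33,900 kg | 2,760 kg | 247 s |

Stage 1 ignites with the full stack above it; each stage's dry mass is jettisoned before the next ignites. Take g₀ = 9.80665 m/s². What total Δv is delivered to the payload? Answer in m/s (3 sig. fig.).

Ignition mass of stage 1 = 103,000+10,900 + 33,900+2,760 + 5,410 = 155,970 kg.
Stage 1: m₀ = 155,970 kg, m_f = 155,970 − 103,000 = 52,970 kg; Δv = 421×9.80665×ln(2.944) = 4128.6×1.0799 ≈ 4459 m/s.
Stage 2: m₀ = 42,070 kg, m_f = 42,070 − 33,900 = 8,170 kg; Δv = 247×9.80665×ln(5.149) = 2422.2×1.6389 ≈ 3970 m/s.
Total Δv = 4459 + 3970 = 8429 m/s.

Δv ≈ 8430 m/s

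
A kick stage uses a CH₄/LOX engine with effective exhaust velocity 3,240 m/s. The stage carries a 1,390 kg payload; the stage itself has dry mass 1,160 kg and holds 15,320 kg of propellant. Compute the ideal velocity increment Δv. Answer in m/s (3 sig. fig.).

Δv ≈ 6310 m/s

m₀ = payload + dry + propellant = 1,390 + 1,160 + 15,320 = 17,870 kg.
m_f = payload + dry = 1,390 + 1,160 = 2,550 kg.
By the Tsiolkovsky rocket equation, Δv = v_e · ln(m₀/m_f) = 3240.0 × ln(7.008) = 3240.0 × 1.9470 ≈ 6308.4 m/s.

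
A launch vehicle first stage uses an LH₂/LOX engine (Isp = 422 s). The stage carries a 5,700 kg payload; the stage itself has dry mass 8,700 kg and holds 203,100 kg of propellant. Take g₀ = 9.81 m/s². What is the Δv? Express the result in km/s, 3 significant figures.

v_e = Isp · g₀ = 422 × 9.81 = 4139.8 m/s.
m₀ = payload + dry + propellant = 5,700 + 8,700 + 203,100 = 217,500 kg.
m_f = payload + dry = 5,700 + 8,700 = 14,400 kg.
From the ideal rocket equation, Δv = v_e · ln(m₀/m_f) = 4139.8 × ln(15.1) = 4139.8 × 2.7150 ≈ 11239.5 m/s.

Δv ≈ 11.2 km/s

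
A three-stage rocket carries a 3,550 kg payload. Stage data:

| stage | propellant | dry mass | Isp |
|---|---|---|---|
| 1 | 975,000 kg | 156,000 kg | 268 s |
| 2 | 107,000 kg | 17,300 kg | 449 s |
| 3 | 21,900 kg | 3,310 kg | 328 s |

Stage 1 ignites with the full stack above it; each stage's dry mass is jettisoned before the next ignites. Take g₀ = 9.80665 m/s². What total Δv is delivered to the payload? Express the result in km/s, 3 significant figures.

Δv ≈ 13.6 km/s

Ignition mass of stage 1 = 975,000+156,000 + 107,000+17,300 + 21,900+3,310 + 3,550 = 1,284,060 kg.
Stage 1: m₀ = 1,284,060 kg, m_f = 1,284,060 − 975,000 = 309,060 kg; Δv = 268×9.80665×ln(4.155) = 2628.2×1.4242 ≈ 3743 m/s.
Stage 2: m₀ = 153,060 kg, m_f = 153,060 − 107,000 = 46,060 kg; Δv = 449×9.80665×ln(3.323) = 4403.2×1.2009 ≈ 5288 m/s.
Stage 3: m₀ = 28,760 kg, m_f = 28,760 − 21,900 = 6,860 kg; Δv = 328×9.80665×ln(4.192) = 3216.6×1.4333 ≈ 4610 m/s.
Total Δv = 3743 + 5288 + 4610 = 13641 m/s.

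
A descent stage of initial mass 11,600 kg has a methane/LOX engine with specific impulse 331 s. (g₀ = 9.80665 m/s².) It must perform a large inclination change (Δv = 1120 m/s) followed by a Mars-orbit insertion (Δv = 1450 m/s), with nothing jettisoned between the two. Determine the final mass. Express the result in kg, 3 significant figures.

final mass ≈ 5260 kg

v_e = Isp · g₀ = 331 × 9.80665 = 3246.0 m/s.
After the first burn: m = 11600 × exp(−1120/3246.0) = 11600 × 0.70819 = 8,215 kg.
After the second burn: m = 8,215 × exp(−1450/3246.0) = 8,215 × 0.63973 = 5,255.38 kg.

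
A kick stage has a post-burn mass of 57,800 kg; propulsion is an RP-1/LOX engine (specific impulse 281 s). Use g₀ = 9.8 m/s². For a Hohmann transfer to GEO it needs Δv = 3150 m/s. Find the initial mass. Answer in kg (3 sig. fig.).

v_e = Isp · g₀ = 281 × 9.8 = 2753.8 m/s.
From the ideal rocket equation, m₀/m_f = exp(Δv / v_e) = exp(3150 / 2753.8) = exp(1.1439) = 3.1389.
m₀ = m_f × 3.1389 = 57,800 × 3.1389 = 181,428 kg.

initial mass ≈ 181000 kg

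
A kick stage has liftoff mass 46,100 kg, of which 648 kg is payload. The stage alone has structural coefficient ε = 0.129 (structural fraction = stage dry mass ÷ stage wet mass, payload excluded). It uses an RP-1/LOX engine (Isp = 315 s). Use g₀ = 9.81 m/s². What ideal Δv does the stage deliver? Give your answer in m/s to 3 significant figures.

Δv ≈ 6050 m/s

Stage wet mass = m₀ − payload = 46,100 − 648 = 45,452 kg.
Stage dry mass = ε × stage wet mass = 0.129 × 45,452 = 5,863.31 kg.
Burnout mass m_f = stage dry + payload = 5,863.31 + 648 = 6,511.31 kg.
v_e = Isp · g₀ = 315 × 9.81 = 3090.2 m/s.
By the Tsiolkovsky rocket equation, Δv = v_e · ln(46,100/6,511.31) = 3090.2 × ln(7.08) = 3090.2 × 1.9573 ≈ 6048 m/s.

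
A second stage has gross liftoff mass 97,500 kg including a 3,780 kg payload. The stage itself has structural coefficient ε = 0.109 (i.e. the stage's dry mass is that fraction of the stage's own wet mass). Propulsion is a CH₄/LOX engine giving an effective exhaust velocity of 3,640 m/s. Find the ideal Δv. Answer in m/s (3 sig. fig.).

Stage wet mass = m₀ − payload = 97,500 − 3,780 = 93,720 kg.
Stage dry mass = ε × stage wet mass = 0.109 × 93,720 = 10,215.5 kg.
Burnout mass m_f = stage dry + payload = 10,215.5 + 3,780 = 13,995.5 kg.
Δv = v_e · ln(97,500/13,995.5) = 3640.0 × ln(6.967) = 3640.0 × 1.9411 ≈ 7066 m/s.

Δv ≈ 7070 m/s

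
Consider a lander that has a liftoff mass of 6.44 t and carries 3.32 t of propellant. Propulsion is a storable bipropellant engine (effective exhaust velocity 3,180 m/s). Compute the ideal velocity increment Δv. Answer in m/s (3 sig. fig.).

Δv ≈ 2300 m/s

m_f = m₀ − m_prop = 6.44 − 3.32 = 3.12 t.
Using Δv = v_e ln(m₀/m_f): Δv = v_e · ln(m₀/m_f) = 3180.0 × ln(2.064) = 3180.0 × 0.7247 ≈ 2304.5 m/s.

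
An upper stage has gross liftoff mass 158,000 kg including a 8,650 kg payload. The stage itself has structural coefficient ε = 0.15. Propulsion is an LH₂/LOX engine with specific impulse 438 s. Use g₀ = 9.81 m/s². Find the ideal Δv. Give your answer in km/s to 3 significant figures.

Δv ≈ 6.99 km/s

Stage wet mass = m₀ − payload = 158,000 − 8,650 = 149,350 kg.
Stage dry mass = ε × stage wet mass = 0.15 × 149,350 = 22,402.5 kg.
Burnout mass m_f = stage dry + payload = 22,402.5 + 8,650 = 31,052.5 kg.
v_e = Isp · g₀ = 438 × 9.81 = 4296.8 m/s.
From the ideal rocket equation, Δv = v_e · ln(158,000/31,052.5) = 4296.8 × ln(5.088) = 4296.8 × 1.6269 ≈ 6990 m/s.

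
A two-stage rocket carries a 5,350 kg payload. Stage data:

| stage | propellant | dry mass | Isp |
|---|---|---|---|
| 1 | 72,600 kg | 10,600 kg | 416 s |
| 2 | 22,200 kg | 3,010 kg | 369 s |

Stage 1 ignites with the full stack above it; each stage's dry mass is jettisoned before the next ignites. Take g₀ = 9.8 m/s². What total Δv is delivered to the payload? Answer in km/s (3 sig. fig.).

Δv ≈ 8.83 km/s

Ignition mass of stage 1 = 72,600+10,600 + 22,200+3,010 + 5,350 = 113,760 kg.
Stage 1: m₀ = 113,760 kg, m_f = 113,760 − 72,600 = 41,160 kg; Δv = 416×9.8×ln(2.764) = 4076.8×1.0166 ≈ 4145 m/s.
Stage 2: m₀ = 30,560 kg, m_f = 30,560 − 22,200 = 8,360 kg; Δv = 369×9.8×ln(3.656) = 3616.2×1.2962 ≈ 4687 m/s.
Total Δv = 4145 + 4687 = 8832 m/s.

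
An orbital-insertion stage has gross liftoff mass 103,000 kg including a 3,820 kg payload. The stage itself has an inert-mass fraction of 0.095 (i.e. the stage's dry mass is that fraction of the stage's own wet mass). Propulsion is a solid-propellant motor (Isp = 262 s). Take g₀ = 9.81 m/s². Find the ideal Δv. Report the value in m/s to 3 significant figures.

Δv ≈ 5270 m/s

Stage wet mass = m₀ − payload = 103,000 − 3,820 = 99,180 kg.
Stage dry mass = ε × stage wet mass = 0.095 × 99,180 = 9,422.1 kg.
Burnout mass m_f = stage dry + payload = 9,422.1 + 3,820 = 13,242.1 kg.
v_e = Isp · g₀ = 262 × 9.81 = 2570.2 m/s.
From the ideal rocket equation, Δv = v_e · ln(103,000/13,242.1) = 2570.2 × ln(7.778) = 2570.2 × 2.0513 ≈ 5272 m/s.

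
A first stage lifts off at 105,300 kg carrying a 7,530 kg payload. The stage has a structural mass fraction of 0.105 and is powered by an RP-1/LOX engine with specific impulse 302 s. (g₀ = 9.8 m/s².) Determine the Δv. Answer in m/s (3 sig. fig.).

Δv ≈ 5260 m/s

Stage wet mass = m₀ − payload = 105,300 − 7,530 = 97,770 kg.
Stage dry mass = ε × stage wet mass = 0.105 × 97,770 = 10,265.9 kg.
Burnout mass m_f = stage dry + payload = 10,265.9 + 7,530 = 17,795.9 kg.
v_e = Isp · g₀ = 302 × 9.8 = 2959.6 m/s.
By the Tsiolkovsky rocket equation, Δv = v_e · ln(105,300/17,795.9) = 2959.6 × ln(5.917) = 2959.6 × 1.7778 ≈ 5262 m/s.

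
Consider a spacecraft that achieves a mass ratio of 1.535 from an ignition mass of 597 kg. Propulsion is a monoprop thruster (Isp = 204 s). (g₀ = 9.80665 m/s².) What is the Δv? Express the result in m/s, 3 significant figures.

Δv ≈ 857 m/s

v_e = Isp · g₀ = 204 × 9.80665 = 2000.6 m/s.
Rocket equation: Δv = v_e · ln(1.535) = 2000.6 × 0.4285 ≈ 857.3 m/s.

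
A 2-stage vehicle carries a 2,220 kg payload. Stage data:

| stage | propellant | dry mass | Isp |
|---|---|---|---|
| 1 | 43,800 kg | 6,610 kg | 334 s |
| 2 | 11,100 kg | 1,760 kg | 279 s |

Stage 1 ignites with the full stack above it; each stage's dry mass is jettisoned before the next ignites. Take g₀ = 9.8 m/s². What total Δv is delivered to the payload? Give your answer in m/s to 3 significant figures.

Ignition mass of stage 1 = 43,800+6,610 + 11,100+1,760 + 2,220 = 65,490 kg.
Stage 1: m₀ = 65,490 kg, m_f = 65,490 − 43,800 = 21,690 kg; Δv = 334×9.8×ln(3.019) = 3273.2×1.1050 ≈ 3617 m/s.
Stage 2: m₀ = 15,080 kg, m_f = 15,080 − 11,100 = 3,980 kg; Δv = 279×9.8×ln(3.789) = 2734.2×1.3321 ≈ 3642 m/s.
Total Δv = 3617 + 3642 = 7259 m/s.

Δv ≈ 7260 m/s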